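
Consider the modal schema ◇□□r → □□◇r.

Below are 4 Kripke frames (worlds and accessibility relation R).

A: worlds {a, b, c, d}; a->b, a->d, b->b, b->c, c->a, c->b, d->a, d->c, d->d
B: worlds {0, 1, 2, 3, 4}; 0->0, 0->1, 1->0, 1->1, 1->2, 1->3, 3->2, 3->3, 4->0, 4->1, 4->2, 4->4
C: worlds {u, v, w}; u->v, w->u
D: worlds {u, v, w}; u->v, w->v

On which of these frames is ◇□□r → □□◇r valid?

The schema corresponds to a generalized confluence (Geach) condition: ∀x ∀y ∀z ((xRy ∧ xR²z) → ∃w (yR²w ∧ zRw)).
A: holds.
B: fails — 0R0, 0R²2 but no w with 0R²w and 2Rw.
C: fails — wRu, wR²v but no t with uR²t and vRt.
D: holds.

A, D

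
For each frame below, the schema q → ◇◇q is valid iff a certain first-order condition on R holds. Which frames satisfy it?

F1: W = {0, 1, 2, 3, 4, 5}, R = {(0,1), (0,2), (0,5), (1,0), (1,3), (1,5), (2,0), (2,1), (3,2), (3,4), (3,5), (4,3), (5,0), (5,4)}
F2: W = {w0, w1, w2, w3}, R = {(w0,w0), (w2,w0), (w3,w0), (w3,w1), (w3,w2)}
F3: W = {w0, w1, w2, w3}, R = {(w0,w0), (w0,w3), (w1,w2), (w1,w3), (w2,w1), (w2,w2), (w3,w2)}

This is the axiom for a generalized confluence (Geach) condition; its first-order frame correspondent is ∀x ∃w (x = w ∧ xR²w).
F1: ✓.
F2: fails — at w1 but no w with w1=w and w1R²w.
F3: fails — at w3 but no w with w3=w and w3R²w.

F1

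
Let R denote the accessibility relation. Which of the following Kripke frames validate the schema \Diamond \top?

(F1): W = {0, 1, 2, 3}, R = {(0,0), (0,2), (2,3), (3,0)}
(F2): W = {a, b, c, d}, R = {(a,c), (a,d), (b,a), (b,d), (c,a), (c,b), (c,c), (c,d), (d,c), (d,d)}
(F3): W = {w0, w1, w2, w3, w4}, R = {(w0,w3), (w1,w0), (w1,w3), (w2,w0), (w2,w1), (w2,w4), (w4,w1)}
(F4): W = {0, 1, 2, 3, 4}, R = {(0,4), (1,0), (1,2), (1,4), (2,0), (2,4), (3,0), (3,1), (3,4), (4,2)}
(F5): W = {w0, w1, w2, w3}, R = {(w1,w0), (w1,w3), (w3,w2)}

(F2), (F4)

This is the axiom for seriality; its first-order frame correspondent is \forall x \exists y Rxy.
(F1): fails — world 1 has no successor.
(F2): ✓.
(F3): fails — world w3 has no successor.
(F4): ✓.
(F5): fails — world w0 has no successor.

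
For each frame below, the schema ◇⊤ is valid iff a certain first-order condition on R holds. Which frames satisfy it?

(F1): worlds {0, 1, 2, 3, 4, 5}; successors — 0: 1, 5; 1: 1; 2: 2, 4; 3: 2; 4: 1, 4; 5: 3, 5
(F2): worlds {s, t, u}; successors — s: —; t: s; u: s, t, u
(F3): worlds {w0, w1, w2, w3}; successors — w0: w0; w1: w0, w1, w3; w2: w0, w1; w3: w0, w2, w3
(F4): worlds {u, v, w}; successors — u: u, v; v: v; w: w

(F1), (F3), (F4)

This is the axiom for seriality; its first-order frame correspondent is ∀x ∃y Rxy.
(F1): condition met.
(F2): fails — world s has no successor.
(F3): condition met.
(F4): condition met.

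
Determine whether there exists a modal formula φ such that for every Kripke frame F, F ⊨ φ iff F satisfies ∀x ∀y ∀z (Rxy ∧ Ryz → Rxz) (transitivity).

Yes — defined by □q → □□q

Yes: it is transitivity, defined by the 4 schema □q → □□q.
Suppose □q→□□q is valid. Take Rxy, Ryz and set V(q)={w : Rxw}. Then □q at x, so □□q at x, so □q at y, so q at z, i.e. Rxz.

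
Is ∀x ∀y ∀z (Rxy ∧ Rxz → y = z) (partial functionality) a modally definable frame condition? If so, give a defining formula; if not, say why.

Yes — defined by ◇p → □p

Yes: it is partial functionality, defined by the CD schema ◇p → □p.
Suppose ◇p→□p is valid. Take Rxy, Rxz and set V(p)={y}. Then ◇p at x, so □p at x, so p at z, i.e. z=y.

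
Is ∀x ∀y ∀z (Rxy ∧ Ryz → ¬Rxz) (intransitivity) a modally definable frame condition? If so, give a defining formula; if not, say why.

Not definable by any modal formula

Any modally definable frame class is closed under surjective bounded morphisms.
The 5-cycle (worlds w0,w1,w2,w3,w4 with w0→w1→w2→w3→w4→w0) is intransitive. Mapping every world to a single reflexive point • is a surjective bounded morphism; the reflexive point is not intransitive (R••∧R•• but R••).
Hence intransitivity is not modally definable.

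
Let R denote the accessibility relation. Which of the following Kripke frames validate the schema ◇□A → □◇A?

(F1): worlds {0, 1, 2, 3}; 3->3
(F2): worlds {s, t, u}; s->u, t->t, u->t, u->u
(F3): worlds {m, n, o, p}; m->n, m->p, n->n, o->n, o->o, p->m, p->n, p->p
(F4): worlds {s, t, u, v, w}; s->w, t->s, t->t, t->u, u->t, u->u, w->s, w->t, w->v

Frame correspondent (Sahlqvist): ∀x ∀y ∀z (Rxy ∧ Rxz → ∃w (Ryw ∧ Rzw)) — i.e. convergence.
(F1): condition met.
(F2): condition met.
(F3): condition met.
(F4): fails — Rts and Rtt but s and t have no common successor.

(F1), (F2), (F3)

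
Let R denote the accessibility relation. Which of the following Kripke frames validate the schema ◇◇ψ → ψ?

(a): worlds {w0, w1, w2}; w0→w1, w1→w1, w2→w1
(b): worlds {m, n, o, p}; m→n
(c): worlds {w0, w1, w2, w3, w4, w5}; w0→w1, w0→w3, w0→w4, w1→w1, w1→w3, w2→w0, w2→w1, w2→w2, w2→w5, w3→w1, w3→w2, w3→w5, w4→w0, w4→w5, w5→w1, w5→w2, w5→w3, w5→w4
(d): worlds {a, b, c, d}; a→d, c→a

(b)

This is the axiom for a generalized confluence (Geach) condition; its first-order frame correspondent is ∀x ∀y (xR²y → ∃w (y = w ∧ x = w)).
(a): fails — w0R²w1 but w1 ≠ w0.
(b): condition met.
(c): fails — w0R²w1 but w1 ≠ w0.
(d): fails — cR²d but d ≠ c.
Valid on: (b).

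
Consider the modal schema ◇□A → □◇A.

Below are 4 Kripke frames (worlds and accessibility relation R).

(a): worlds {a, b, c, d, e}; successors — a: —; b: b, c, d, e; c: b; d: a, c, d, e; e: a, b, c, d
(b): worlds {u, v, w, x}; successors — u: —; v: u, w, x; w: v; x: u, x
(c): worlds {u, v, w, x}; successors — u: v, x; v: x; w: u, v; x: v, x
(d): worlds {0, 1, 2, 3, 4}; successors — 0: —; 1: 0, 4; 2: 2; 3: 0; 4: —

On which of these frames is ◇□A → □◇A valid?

(c)

This is the axiom for convergence; its first-order frame correspondent is ∀x ∀y ∀z (Rxy ∧ Rxz → ∃w (Ryw ∧ Rzw)).
(a): fails — Rbc and Rbd but c and d have no common successor.
(b): fails — Rvw and Rvu but w and u have no common successor.
(c): condition met.
(d): fails — R10 and R10 but 0 and 0 have no common successor.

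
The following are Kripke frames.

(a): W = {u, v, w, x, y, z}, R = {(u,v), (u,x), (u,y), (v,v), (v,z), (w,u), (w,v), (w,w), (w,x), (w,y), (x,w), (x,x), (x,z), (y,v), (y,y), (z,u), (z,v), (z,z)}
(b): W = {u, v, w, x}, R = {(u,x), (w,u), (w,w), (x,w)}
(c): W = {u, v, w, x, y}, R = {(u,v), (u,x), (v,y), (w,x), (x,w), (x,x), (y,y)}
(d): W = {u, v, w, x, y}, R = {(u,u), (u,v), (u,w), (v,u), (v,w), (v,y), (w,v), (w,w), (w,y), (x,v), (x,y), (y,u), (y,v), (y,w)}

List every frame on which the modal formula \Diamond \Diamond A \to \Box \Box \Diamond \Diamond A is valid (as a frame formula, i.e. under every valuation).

(d)

Frame correspondent (Sahlqvist): \forall x \forall y \forall z ((x R^2 y \wedge x R^2 z) \to \exists w (y = w \wedge z R^2 w)) — i.e. a generalized confluence (Geach) condition.
(a): fails — uR²w, uR²v but no t with w=t and vR²t.
(b): fails — wR²u, wR²u but no t with u=t and uR²t.
(c): fails — uR²w, uR²y but no t with w=t and yR²t.
(d): satisfies the condition.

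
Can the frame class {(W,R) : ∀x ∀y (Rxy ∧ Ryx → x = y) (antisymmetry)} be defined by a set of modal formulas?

Not definable by any modal formula

Any modally definable frame class is closed under surjective bounded morphisms.
The 6-cycle (worlds 0,1,2,3,4,5 with 0→1→2→3→4→5→0) is antisymmetric. Sending even-indexed worlds to s and odd-indexed worlds to t is a surjective bounded morphism onto the two-world frame with s↔t, which is not antisymmetric.
So the class is not modally definable.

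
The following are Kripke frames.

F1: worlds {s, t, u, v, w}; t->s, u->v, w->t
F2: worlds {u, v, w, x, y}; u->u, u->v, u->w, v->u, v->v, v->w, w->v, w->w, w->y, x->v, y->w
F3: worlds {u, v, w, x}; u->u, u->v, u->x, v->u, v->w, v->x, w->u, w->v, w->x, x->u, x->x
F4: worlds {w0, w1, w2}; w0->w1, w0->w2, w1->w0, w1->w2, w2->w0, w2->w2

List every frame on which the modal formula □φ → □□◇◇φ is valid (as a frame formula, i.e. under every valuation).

The schema corresponds to a generalized confluence (Geach) condition: ∀x ∀z (xR²z → ∃w (xRw ∧ zR²w)).
F1: fails — wR²s but no w* with wRw* and sR²w*.
F2: condition met.
F3: condition met.
F4: condition met.

F2, F3, F4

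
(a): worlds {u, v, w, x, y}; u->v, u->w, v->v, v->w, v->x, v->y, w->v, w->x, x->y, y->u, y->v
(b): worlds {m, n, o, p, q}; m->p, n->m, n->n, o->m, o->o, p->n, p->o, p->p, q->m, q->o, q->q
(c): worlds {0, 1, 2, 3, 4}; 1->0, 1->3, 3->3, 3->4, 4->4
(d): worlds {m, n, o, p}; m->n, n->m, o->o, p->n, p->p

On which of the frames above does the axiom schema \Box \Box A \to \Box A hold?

Frame correspondent (Sahlqvist): \forall x \forall y (Rxy \to \exists z (Rxz \wedge Rzy)) — i.e. density.
(a): fails — Rxy but no z with Rxz and Rzy.
(b): condition met.
(c): fails — R10 but no z with R1z and Rz0.
(d): fails — Rnm but no z with Rnz and Rzm.

(b)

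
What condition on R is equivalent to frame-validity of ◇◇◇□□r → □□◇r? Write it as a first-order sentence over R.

∀x ∀y ∀z ((xR³y ∧ xR²z) → ∃w (yR²w ∧ zRw))

This is a Sahlqvist (Geach-type) schema ◇^3□^2r → □^2◇^1r.
Minimal-valuation argument: fix x; take any y with xR^3y and any z with xR^2z. Set V(r) to the set of worlds R-reachable from y in exactly 2 steps. Then □^2r holds at y, so the antecedent holds at x; validity forces ◇^1r at z, giving a w with zR^1w and yR^2w.
First-order correspondent: ∀x ∀y ∀z ((xR³y ∧ xR²z) → ∃w (yR²w ∧ zRw)).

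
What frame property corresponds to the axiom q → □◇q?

Suppose q→□◇q is valid. Take Rxy and set V(q)={x}. Then q at x, so □◇q at x, so ◇q at y, so some z with Ryz has q; z=x, i.e. Ryx.

Symmetry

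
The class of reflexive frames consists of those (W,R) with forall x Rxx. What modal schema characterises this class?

□p → p

This is reflexivity; the standard corresponding axiom is T: □p → p.
Suppose □p→p is valid. At any x set V(p)={w : Rxw}. Then □p holds at x, so p holds at x, i.e. Rxx.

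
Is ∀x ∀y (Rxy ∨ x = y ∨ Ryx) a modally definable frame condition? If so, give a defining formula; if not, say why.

Any modally definable frame class is closed under disjoint unions.
Take 3 disjoint single-world reflexive frames: each is trivially connected, but their disjoint union has 3 worlds with no edge between distinct components, so it is not connected.
Hence connectedness of R is not modally definable.

Not modally definable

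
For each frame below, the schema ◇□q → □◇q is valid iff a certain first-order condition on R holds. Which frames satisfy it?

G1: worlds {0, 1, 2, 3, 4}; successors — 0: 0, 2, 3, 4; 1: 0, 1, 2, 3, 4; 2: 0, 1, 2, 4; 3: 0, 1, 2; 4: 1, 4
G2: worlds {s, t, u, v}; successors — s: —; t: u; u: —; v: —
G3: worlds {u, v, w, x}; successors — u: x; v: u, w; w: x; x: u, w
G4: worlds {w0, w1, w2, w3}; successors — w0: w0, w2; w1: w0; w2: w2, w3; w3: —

G1, G3

This is the axiom for convergence; its first-order frame correspondent is ∀x ∀y ∀z (Rxy ∧ Rxz → ∃w (Ryw ∧ Rzw)).
G1: condition met.
G2: fails — Rtu and Rtu but u and u have no common successor.
G3: condition met.
G4: fails — Rw2w2 and Rw2w3 but w2 and w3 have no common successor.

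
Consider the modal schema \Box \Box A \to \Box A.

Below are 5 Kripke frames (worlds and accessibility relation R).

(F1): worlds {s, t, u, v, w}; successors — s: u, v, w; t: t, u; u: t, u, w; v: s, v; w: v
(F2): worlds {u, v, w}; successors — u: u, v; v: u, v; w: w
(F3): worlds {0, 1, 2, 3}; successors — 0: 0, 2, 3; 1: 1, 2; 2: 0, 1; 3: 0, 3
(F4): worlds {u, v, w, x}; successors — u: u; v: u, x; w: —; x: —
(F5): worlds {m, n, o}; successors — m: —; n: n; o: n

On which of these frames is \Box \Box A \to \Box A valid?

(F1), (F2), (F3), (F5)

Frame correspondent (Sahlqvist): \forall x \forall y (Rxy \to \exists z (Rxz \wedge Rzy)) — i.e. density.
(F1): satisfies the condition.
(F2): satisfies the condition.
(F3): satisfies the condition.
(F4): fails — Rvx but no z with Rvz and Rzx.
(F5): satisfies the condition.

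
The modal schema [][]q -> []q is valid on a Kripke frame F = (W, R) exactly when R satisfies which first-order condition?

This schema is the C4 axiom.
It corresponds to density: forall x forall y (Rxy -> exists z (Rxz & Rzy)).

density: forall x forall y (Rxy -> exists z (Rxz & Rzy))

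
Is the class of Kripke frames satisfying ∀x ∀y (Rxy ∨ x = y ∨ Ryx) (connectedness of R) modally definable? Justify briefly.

If a class were modally definable it would be closed under disjoint unions (Goldblatt–Thomason).
Take 2 disjoint single-world reflexive frames: each is trivially connected, but their disjoint union has 2 worlds with no edge between distinct components, so it is not connected.
Hence connectedness of R is not modally definable.

Not modally definable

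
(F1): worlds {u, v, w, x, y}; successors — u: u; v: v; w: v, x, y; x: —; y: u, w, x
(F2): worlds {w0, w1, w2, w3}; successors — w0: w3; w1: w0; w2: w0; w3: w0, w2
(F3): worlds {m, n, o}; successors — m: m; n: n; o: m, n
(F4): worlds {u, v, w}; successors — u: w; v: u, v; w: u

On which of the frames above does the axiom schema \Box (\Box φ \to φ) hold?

The schema corresponds to shift-reflexivity: \forall x \forall y (Rxy \to Ryy).
(F1): fails — Ryx but not Rxx.
(F2): fails — Rw1w0 but not Rw0w0.
(F3): ✓.
(F4): fails — Rvu but not Ruu.
Valid on: (F3).

(F3)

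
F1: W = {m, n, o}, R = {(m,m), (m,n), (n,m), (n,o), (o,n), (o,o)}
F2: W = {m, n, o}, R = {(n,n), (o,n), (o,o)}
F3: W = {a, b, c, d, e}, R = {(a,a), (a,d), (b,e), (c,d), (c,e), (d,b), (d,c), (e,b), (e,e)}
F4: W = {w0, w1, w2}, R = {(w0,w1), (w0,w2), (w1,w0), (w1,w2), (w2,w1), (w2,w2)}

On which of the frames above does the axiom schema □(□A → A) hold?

The schema corresponds to shift-reflexivity: ∀x ∀y (Rxy → Ryy).
F1: fails — Ron but not Rnn.
F2: ✓.
F3: fails — Reb but not Rbb.
F4: fails — Rw1w0 but not Rw0w0.

F2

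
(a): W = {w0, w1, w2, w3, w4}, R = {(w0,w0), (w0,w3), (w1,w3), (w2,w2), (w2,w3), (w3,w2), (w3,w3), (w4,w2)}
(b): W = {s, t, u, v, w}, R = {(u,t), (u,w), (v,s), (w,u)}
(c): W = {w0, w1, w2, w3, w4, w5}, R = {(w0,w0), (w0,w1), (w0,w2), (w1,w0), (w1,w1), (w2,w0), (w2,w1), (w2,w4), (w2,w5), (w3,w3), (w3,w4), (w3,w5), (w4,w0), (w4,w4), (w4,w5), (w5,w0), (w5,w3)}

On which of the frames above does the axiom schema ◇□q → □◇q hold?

(a)

Frame correspondent (Sahlqvist): ∀x ∀y ∀z (Rxy ∧ Rxz → ∃w (Ryw ∧ Rzw)) — i.e. convergence.
(a): condition met.
(b): fails — Ruw and Rut but w and t have no common successor.
(c): fails — Rw5w0 and Rw5w3 but w0 and w3 have no common successor.
Valid on: (a).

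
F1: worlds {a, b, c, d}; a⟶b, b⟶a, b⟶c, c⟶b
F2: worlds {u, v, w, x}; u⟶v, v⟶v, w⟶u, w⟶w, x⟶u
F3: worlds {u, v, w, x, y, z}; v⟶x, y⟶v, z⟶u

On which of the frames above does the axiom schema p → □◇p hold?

F1

This is the axiom for symmetry; its first-order frame correspondent is ∀x ∀y (Rxy → Ryx).
F1: ✓.
F2: fails — Ruv but not Rvu.
F3: fails — Rvx but not Rxv.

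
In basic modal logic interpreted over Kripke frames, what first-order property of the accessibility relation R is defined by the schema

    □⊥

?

emptiness of R

□⊥ is valid iff no world has any successor (otherwise □⊥ fails at any world with one).
Conversely, on a frame with emptiness of R the schema holds at every world under every valuation.
So the correspondent is emptiness of R.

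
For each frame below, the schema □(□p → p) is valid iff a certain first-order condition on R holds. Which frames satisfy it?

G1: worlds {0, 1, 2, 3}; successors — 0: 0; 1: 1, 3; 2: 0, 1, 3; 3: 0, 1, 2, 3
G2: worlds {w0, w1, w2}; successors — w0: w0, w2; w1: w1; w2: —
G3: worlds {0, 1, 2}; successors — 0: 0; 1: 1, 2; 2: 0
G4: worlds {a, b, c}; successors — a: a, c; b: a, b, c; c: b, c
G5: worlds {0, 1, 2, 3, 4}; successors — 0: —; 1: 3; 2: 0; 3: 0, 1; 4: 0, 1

G4

This is the axiom for shift-reflexivity; its first-order frame correspondent is ∀x ∀y (Rxy → Ryy).
G1: fails — R32 but not R22.
G2: fails — Rw0w2 but not Rw2w2.
G3: fails — R12 but not R22.
G4: satisfies the condition.
G5: fails — R31 but not R11.
Valid on: G4.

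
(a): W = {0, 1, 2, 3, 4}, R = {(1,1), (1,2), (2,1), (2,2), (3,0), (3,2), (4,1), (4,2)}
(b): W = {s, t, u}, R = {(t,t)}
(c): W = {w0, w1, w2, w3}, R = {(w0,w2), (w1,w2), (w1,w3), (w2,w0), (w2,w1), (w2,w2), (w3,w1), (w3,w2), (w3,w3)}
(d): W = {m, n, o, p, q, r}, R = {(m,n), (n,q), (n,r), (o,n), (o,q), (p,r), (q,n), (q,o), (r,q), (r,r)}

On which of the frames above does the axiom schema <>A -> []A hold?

The schema corresponds to partial functionality: forall x forall y forall z (Rxy & Rxz -> y = z).
(a): fails — 1 sees both 1 and 2.
(b): condition met.
(c): fails — w1 sees both w2 and w3.
(d): fails — n sees both q and r.

(b)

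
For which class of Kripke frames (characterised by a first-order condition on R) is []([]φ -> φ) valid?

Shift-reflexivity

This is the T□ axiom.
Its frame correspondent is shift-reflexivity — forall x forall y (Rxy -> Ryy).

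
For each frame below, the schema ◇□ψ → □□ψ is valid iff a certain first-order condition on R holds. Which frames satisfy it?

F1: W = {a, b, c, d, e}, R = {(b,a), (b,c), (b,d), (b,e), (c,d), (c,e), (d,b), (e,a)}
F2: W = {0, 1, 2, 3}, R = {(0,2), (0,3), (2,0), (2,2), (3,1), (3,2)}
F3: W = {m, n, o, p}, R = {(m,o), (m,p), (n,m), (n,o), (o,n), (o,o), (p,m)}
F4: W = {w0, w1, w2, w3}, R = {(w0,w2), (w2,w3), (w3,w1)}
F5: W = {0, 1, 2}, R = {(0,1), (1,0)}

F4, F5

The schema corresponds to a generalized confluence (Geach) condition: ∀x ∀y ∀z ((xRy ∧ xR²z) → ∃w (yRw ∧ z = w)).
F1: fails — bRa, bR²a but no w with aRw and a=w.
F2: fails — 0R2, 0R²1 but no w with 2Rw and 1=w.
F3: fails — mRo, mR²m but no w with oRw and m=w.
F4: condition met.
F5: condition met.
Valid on: F4, F5.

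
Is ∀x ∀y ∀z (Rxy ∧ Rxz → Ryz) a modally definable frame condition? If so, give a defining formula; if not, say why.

Definable; ◇r → □◇r defines it

Yes: it is the Euclidean property, defined by the 5 schema ◇r → □◇r.
Suppose ◇r→□◇r is valid. Take Rxy, Rxz and set V(r)={y}. Then ◇r at x, so □◇r at x, so ◇r at z, so some w with Rzw has r; w=y, i.e. Rzy. By symmetry of the argument, Ryz.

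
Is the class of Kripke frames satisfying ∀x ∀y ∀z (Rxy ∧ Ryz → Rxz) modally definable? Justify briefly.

The condition is transitivity. A defining modal formula is □q → □□q.
Suppose □q→□□q is valid. Take Rxy, Ryz and set V(q)={w : Rxw}. Then □q at x, so □□q at x, so □q at y, so q at z, i.e. Rxz.

Yes — defined by □q → □□q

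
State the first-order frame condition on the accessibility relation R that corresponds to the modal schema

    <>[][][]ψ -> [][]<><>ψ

forall x forall y forall z ((xRy & x R^2 z) -> exists w (y R^3 w & z R^2 w))

This is a Sahlqvist (Geach-type) schema ◇^1□^3ψ → □^2◇^2ψ.
First-order correspondent: forall x forall y forall z ((xRy & x R^2 z) -> exists w (y R^3 w & z R^2 w)).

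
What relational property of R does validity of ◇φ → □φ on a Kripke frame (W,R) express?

Suppose ◇φ→□φ is valid. Take Rxy, Rxz and set V(φ)={y}. Then ◇φ at x, so □φ at x, so φ at z, i.e. z=y.
Conversely, any frame satisfying ∀x ∀y ∀z (Rxy ∧ Rxz → y = z) validates the schema.
So the correspondent is partial functionality.

partial functionality: ∀x ∀y ∀z (Rxy ∧ Rxz → y = z)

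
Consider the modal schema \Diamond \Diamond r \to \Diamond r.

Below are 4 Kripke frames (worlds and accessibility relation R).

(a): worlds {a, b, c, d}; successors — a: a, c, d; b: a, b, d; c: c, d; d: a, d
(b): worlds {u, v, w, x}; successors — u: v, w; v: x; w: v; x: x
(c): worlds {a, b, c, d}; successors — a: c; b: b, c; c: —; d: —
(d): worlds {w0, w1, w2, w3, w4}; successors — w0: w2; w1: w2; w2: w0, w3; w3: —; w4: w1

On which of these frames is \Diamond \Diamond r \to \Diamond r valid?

The schema corresponds to transitivity: \forall x \forall y \forall z (Rxy \wedge Ryz \to Rxz).
(a): fails — Rcd and Rda but not Rca.
(b): fails — Ruv and Rvx but not Rux.
(c): satisfies the condition.
(d): fails — Rw1w2 and Rw2w0 but not Rw1w0.

(c)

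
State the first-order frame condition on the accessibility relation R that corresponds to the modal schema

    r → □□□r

∀x ∀z (xR³z → ∃w (x = w ∧ z = w))

This is a Sahlqvist (Geach-type) schema ◇^0□^0r → □^3◇^0r.
Minimal-valuation argument: fix x; take any y with xR^0y and any z with xR^3z. Set V(r) to the set of worlds R-reachable from y in exactly 0 steps. Then □^0r holds at y, so the antecedent holds at x; validity forces ◇^0r at z, giving a w with zR^0w and yR^0w.
First-order correspondent: ∀x ∀z (xR³z → ∃w (x = w ∧ z = w)).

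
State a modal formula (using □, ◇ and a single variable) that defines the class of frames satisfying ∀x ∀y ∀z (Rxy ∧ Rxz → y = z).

A defining formula is ◇s → □s (the CD axiom).
Suppose ◇s→□s is valid. Take Rxy, Rxz and set V(s)={y}. Then ◇s at x, so □s at x, so s at z, i.e. z=y.

◇s → □s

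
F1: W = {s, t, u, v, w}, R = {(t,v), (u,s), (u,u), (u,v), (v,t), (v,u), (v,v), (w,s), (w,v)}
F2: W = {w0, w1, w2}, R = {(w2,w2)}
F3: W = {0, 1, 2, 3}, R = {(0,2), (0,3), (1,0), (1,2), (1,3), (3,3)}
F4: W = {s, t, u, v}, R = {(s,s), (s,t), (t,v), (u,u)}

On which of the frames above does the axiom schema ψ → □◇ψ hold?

F2

Frame correspondent (Sahlqvist): ∀x ∀y (Rxy → Ryx) — i.e. symmetry.
F1: fails — Rus but not Rsu.
F2: ✓.
F3: fails — R10 but not R01.
F4: fails — Rtv but not Rvt.
Valid on: F2.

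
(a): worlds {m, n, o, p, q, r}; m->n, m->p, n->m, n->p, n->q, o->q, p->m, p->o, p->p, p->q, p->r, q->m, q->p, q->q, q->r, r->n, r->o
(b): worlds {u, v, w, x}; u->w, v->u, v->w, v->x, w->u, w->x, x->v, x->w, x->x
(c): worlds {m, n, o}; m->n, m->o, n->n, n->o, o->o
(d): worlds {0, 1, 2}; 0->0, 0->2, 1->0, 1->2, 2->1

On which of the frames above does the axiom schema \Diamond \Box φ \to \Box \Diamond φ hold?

(c)

Frame correspondent (Sahlqvist): \forall x \forall y \forall z (Rxy \wedge Rxz \to \exists w (Ryw \wedge Rzw)) — i.e. convergence.
(a): fails — Rpm and Rpo but m and o have no common successor.
(b): fails — Rvw and Rvu but w and u have no common successor.
(c): ✓.
(d): fails — R00 and R02 but 0 and 2 have no common successor.
Valid on: (c).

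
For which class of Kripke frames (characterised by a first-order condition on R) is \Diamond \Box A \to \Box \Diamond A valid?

convergence

This is the .2 axiom.
Its frame correspondent is convergence — \forall x \forall y \forall z (Rxy \wedge Rxz \to \exists w (Ryw \wedge Rzw)).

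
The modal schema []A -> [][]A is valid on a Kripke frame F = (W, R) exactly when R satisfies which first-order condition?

transitivity: forall x forall y forall z (Rxy & Ryz -> Rxz)

Suppose □A→□□A is valid. Take Rxy, Ryz and set V(A)={w : Rxw}. Then □A at x, so □□A at x, so □A at y, so A at z, i.e. Rxz.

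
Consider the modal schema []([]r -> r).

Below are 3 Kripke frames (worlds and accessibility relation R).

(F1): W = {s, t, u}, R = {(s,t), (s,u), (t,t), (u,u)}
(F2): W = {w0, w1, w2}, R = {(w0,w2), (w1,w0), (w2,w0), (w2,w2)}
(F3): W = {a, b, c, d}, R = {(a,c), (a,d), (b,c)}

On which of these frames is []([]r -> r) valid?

(F1)

Frame correspondent (Sahlqvist): forall x forall y (Rxy -> Ryy) — i.e. shift-reflexivity.
(F1): ✓.
(F2): fails — Rw1w0 but not Rw0w0.
(F3): fails — Rac but not Rcc.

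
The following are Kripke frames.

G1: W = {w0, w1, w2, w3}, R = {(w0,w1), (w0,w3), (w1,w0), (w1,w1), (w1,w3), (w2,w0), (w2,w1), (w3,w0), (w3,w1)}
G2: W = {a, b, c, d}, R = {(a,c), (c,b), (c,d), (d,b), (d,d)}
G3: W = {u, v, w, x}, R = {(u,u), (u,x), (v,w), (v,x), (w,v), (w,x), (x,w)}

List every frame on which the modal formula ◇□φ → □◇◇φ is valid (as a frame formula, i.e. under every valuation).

Frame correspondent (Sahlqvist): ∀x ∀y ∀z ((xRy ∧ xRz) → ∃w (yRw ∧ zR²w)) — i.e. a generalized confluence (Geach) condition.
G1: holds.
G2: fails — cRb, cRb but no w with bRw and bR²w.
G3: fails — uRx, uRx but no t with xRt and xR²t.

G1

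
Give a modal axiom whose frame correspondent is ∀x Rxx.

□s → s

This is reflexivity; the standard corresponding axiom is T: □s → s.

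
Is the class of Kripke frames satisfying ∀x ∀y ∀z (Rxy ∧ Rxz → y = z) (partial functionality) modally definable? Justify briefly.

Yes: it is partial functionality, defined by the CD schema ◇q → □q.

Yes — defined by ◇q → □q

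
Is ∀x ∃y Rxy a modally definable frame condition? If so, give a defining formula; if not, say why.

Yes — defined by □p → ◇p

The condition is seriality. A defining modal formula is □p → ◇p.
Suppose □p→◇p is valid. At any x set V(p)=W. Then □p at x, so ◇p at x, so x has a successor.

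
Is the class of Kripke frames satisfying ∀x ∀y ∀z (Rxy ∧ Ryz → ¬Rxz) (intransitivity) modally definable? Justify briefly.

Modal frame validity is preserved under surjective bounded morphisms.
The 7-cycle (worlds w0,w1,w2,w3,w4,w5,w6 with w0→w1→w2→w3→w4→w5→w6→w0) is intransitive. Mapping every world to a single reflexive point • is a surjective bounded morphism; the reflexive point is not intransitive (R••∧R•• but R••).
So the class is not modally definable.

Not definable by any modal formula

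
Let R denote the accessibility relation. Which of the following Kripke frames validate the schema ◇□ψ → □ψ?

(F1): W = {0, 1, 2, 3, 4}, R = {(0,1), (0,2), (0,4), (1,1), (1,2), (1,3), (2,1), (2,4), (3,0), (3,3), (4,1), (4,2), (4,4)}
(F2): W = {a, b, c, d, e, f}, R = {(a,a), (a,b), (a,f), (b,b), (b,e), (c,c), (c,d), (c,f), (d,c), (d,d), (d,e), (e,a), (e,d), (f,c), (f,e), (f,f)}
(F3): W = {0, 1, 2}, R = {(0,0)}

Frame correspondent (Sahlqvist): ∀x ∀y ∀z (Rxy ∧ Rxz → Ryz) — i.e. the Euclidean property.
(F1): fails — R02 and R02 but not R22.
(F2): fails — Rab and Raa but not Rba.
(F3): ✓.
Valid on: (F3).

(F3)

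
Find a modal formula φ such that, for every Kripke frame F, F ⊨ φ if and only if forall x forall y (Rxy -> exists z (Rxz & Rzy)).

□□s → □s

A defining formula is □□s → □s (the C4 axiom).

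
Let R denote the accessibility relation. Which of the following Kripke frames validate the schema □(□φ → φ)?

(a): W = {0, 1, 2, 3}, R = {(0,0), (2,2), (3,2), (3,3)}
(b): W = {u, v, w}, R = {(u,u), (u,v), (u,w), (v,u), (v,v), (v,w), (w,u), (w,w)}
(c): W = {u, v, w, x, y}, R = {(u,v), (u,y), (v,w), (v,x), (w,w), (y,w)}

(a), (b)

The schema corresponds to shift-reflexivity: ∀x ∀y (Rxy → Ryy).
(a): condition met.
(b): condition met.
(c): fails — Ruv but not Rvv.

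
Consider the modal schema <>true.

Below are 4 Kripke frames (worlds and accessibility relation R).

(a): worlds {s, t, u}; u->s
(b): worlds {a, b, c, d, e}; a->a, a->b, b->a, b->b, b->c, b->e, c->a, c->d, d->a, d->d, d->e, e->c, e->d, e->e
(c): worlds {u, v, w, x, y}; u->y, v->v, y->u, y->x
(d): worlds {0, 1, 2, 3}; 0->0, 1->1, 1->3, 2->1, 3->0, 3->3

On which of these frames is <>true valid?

This is the axiom for seriality; its first-order frame correspondent is forall x exists y Rxy.
(a): fails — world s has no successor.
(b): ✓.
(c): fails — world w has no successor.
(d): ✓.
Valid on: (b), (d).

(b), (d)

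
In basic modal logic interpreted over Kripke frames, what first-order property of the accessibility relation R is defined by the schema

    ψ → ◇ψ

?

Reflexivity

This is frame-equivalent to □ψ → ψ (substitute ¬ψ for ψ and contrapose).
Suppose □ψ→ψ is valid. At any x set V(ψ)={w : Rxw}. Then □ψ holds at x, so ψ holds at x, i.e. Rxx.
Conversely, any frame satisfying ∀x Rxx validates the schema.
So the correspondent is reflexivity.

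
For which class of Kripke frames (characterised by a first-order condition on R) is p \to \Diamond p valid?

This schema is equivalent to the T axiom □p → p.
It corresponds to reflexivity: \forall x Rxx.

Reflexivity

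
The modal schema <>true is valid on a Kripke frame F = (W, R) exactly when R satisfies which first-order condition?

seriality: forall x exists y Rxy

◇⊤ holds at w iff w has a successor, so frame-validity of ◇⊤ is exactly seriality. Equivalently via □r → ◇r:
Suppose □r→◇r is valid. At any x set V(r)=W. Then □r at x, so ◇r at x, so x has a successor.
Conversely, on a frame with seriality the schema holds at every world under every valuation.
So the correspondent is seriality.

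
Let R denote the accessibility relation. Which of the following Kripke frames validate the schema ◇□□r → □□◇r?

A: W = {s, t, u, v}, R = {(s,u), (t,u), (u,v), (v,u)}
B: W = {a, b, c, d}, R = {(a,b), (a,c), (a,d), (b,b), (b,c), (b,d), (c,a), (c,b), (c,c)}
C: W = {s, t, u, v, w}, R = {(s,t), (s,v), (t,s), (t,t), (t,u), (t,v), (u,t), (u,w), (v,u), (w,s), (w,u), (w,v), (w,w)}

This is the axiom for a generalized confluence (Geach) condition; its first-order frame correspondent is ∀x ∀y ∀z ((xRy ∧ xR²z) → ∃w (yR²w ∧ zRw)).
A: condition met.
B: fails — aRb, aR²d but no w with bR²w and dRw.
C: fails — sRv, sR²v but no w* with vR²w* and vRw*.

A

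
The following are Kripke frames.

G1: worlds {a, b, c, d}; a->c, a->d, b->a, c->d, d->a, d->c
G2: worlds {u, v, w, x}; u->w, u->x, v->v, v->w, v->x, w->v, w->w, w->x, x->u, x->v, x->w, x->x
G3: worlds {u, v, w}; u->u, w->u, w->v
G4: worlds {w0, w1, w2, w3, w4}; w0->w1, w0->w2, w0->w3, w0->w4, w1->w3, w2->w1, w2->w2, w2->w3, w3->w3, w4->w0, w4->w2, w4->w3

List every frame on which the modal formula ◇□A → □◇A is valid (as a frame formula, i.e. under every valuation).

This is the axiom for convergence; its first-order frame correspondent is ∀x ∀y ∀z (Rxy ∧ Rxz → ∃w (Ryw ∧ Rzw)).
G1: fails — Rac and Rad but c and d have no common successor.
G2: ✓.
G3: fails — Rwu and Rwv but u and v have no common successor.
G4: ✓.
Valid on: G2, G4.

G2, G4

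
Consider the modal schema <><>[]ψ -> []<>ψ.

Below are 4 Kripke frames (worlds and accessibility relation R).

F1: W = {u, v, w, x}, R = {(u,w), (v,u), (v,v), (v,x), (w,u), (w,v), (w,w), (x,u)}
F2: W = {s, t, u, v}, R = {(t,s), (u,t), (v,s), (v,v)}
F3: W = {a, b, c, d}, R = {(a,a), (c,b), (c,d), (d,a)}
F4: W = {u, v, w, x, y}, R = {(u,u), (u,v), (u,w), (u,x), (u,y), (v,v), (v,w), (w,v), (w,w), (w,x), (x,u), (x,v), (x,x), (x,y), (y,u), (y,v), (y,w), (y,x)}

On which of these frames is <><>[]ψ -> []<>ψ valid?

This is the axiom for a generalized confluence (Geach) condition; its first-order frame correspondent is forall x forall y forall z ((x R^2 y & xRz) -> exists w (yRw & zRw)).
F1: fails — vR²u, vRv but no t with uRt and vRt.
F2: fails — uR²s, uRt but no w with sRw and tRw.
F3: fails — cR²a, cRb but no w with aRw and bRw.
F4: holds.

F4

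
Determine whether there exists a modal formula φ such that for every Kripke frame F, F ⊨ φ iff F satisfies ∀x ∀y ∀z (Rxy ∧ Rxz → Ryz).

This is a Sahlqvist condition; the 5 axiom ◇p → □◇p defines it.

Yes, by ◇p → □◇p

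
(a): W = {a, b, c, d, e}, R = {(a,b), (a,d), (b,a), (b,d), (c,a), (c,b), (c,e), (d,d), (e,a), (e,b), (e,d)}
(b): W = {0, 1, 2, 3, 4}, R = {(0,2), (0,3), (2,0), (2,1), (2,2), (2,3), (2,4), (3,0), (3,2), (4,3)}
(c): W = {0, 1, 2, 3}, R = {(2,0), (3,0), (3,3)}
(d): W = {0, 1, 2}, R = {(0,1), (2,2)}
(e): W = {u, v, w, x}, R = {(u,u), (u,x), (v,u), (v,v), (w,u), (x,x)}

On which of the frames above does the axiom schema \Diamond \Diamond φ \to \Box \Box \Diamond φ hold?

(d)

This is the axiom for a generalized confluence (Geach) condition; its first-order frame correspondent is \forall x \forall y \forall z ((x R^2 y \wedge x R^2 z) \to \exists w (y = w \wedge zRw)).
(a): fails — aR²a, aR²a but no w with a=w and aRw.
(b): fails — 0R²0, 0R²0 but no w with 0=w and 0Rw.
(c): fails — 3R²0, 3R²0 but no w with 0=w and 0Rw.
(d): ✓.
(e): fails — uR²u, uR²x but no t with u=t and xRt.
Valid on: (d).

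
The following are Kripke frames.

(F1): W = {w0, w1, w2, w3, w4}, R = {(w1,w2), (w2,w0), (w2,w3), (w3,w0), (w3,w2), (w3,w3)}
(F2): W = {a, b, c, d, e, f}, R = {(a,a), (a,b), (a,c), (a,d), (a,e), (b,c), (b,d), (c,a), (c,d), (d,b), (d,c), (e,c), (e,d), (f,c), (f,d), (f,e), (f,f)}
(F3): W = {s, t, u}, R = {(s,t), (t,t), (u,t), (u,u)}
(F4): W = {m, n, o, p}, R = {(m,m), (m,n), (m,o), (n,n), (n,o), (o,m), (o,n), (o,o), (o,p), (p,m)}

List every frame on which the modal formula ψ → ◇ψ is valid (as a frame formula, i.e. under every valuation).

The schema corresponds to reflexivity: ∀x Rxx.
(F1): fails — world w0 does not see itself.
(F2): fails — world b does not see itself.
(F3): fails — world s does not see itself.
(F4): fails — world p does not see itself.

none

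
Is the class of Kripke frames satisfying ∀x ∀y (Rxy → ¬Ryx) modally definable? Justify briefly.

No

Any modally definable frame class is closed under surjective bounded morphisms.
The 5-cycle (worlds 0,1,2,3,4 with 0→1→2→3→4→0) is asymmetric. Mapping every world to a single reflexive point • is a surjective bounded morphism, and the reflexive point is not asymmetric (R•• but asymmetry requires ¬R••).
Hence asymmetry is not modally definable.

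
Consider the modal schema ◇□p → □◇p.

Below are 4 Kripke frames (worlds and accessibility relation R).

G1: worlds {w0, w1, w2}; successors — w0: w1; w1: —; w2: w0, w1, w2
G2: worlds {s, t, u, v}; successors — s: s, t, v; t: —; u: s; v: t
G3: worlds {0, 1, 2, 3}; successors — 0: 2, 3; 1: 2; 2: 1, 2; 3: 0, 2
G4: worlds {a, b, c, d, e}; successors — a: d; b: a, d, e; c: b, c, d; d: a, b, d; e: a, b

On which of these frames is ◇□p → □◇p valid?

G3

The schema corresponds to convergence: ∀x ∀y ∀z (Rxy ∧ Rxz → ∃w (Ryw ∧ Rzw)).
G1: fails — Rw0w1 and Rw0w1 but w1 and w1 have no common successor.
G2: fails — Rsv and Rst but v and t have no common successor.
G3: condition met.
G4: fails — Rba and Rbe but a and e have no common successor.
Valid on: G3.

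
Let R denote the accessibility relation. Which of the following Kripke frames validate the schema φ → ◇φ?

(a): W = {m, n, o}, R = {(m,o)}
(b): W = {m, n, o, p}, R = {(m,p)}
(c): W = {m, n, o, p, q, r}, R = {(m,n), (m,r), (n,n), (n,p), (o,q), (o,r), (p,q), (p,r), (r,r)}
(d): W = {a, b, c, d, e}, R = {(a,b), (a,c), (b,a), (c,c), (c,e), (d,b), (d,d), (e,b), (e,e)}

none

The schema corresponds to reflexivity: ∀x Rxx.
(a): fails — world m does not see itself.
(b): fails — world m does not see itself.
(c): fails — world m does not see itself.
(d): fails — world a does not see itself.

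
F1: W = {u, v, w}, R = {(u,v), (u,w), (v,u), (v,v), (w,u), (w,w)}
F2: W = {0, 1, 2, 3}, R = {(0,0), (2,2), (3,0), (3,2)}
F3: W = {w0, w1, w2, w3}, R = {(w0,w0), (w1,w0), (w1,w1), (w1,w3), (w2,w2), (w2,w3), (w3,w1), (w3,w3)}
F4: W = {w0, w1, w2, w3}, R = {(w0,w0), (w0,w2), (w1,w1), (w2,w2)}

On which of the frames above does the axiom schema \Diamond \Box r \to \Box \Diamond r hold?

F1, F4

Frame correspondent (Sahlqvist): \forall x \forall y \forall z (Rxy \wedge Rxz \to \exists w (Ryw \wedge Rzw)) — i.e. convergence.
F1: ✓.
F2: fails — R32 and R30 but 2 and 0 have no common successor.
F3: fails — Rw1w0 and Rw1w3 but w0 and w3 have no common successor.
F4: ✓.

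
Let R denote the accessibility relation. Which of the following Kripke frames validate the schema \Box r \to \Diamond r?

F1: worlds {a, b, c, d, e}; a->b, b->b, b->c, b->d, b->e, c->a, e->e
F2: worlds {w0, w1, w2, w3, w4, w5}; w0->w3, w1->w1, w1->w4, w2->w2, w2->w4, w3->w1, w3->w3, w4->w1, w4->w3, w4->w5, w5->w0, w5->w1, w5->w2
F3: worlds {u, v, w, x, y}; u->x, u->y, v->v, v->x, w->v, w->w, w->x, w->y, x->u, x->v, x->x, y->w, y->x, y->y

The schema corresponds to seriality: \forall x \exists y Rxy.
F1: fails — world d has no successor.
F2: ✓.
F3: ✓.

F2, F3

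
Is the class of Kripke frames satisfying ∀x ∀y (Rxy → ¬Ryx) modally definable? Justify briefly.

Modal frame validity is preserved under surjective bounded morphisms.
The 5-cycle (worlds s,t,u,v,w with s→t→u→v→w→s) is asymmetric. Mapping every world to a single reflexive point • is a surjective bounded morphism, and the reflexive point is not asymmetric (R•• but asymmetry requires ¬R••).
Hence asymmetry is not modally definable.

Not definable by any modal formula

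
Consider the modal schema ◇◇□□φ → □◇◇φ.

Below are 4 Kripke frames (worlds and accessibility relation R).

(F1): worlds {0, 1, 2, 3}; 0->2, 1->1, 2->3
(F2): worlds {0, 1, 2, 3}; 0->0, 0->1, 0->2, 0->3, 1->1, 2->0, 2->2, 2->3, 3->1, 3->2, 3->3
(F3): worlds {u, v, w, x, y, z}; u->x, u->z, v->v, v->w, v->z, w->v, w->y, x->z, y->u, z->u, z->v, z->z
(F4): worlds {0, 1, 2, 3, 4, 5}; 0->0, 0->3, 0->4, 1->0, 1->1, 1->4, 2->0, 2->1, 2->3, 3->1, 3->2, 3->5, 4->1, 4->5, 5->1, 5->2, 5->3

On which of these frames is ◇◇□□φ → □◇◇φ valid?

(F2), (F3), (F4)

The schema corresponds to a generalized confluence (Geach) condition: ∀x ∀y ∀z ((xR²y ∧ xRz) → ∃w (yR²w ∧ zR²w)).
(F1): fails — 0R²3, 0R2 but no w with 3R²w and 2R²w.
(F2): holds.
(F3): holds.
(F4): holds.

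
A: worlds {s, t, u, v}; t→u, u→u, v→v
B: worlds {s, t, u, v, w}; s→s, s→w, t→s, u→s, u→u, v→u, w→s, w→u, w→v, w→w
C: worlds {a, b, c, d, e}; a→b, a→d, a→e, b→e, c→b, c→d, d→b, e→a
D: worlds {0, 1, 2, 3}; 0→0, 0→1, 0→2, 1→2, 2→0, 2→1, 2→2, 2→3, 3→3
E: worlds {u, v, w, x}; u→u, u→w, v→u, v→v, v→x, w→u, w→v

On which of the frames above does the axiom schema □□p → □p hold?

This is the axiom for density; its first-order frame correspondent is ∀x ∀y (Rxy → ∃z (Rxz ∧ Rzy)).
A: condition met.
B: condition met.
C: fails — Rcd but no z with Rcz and Rzd.
D: condition met.
E: condition met.
Valid on: A, B, D, E.

A, B, D, E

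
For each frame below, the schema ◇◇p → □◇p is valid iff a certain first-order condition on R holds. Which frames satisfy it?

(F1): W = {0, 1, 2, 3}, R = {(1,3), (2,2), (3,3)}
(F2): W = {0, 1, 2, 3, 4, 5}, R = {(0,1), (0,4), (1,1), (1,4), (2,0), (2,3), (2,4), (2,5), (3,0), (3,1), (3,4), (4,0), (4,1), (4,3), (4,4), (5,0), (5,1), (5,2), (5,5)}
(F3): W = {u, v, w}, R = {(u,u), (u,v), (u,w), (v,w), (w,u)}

(F1)

The schema corresponds to a generalized confluence (Geach) condition: ∀x ∀y ∀z ((xR²y ∧ xRz) → ∃w (y = w ∧ zRw)).
(F1): satisfies the condition.
(F2): fails — 0R²0, 0R1 but no w with 0=w and 1Rw.
(F3): fails — uR²u, uRv but no t with u=t and vRt.
Valid on: (F1).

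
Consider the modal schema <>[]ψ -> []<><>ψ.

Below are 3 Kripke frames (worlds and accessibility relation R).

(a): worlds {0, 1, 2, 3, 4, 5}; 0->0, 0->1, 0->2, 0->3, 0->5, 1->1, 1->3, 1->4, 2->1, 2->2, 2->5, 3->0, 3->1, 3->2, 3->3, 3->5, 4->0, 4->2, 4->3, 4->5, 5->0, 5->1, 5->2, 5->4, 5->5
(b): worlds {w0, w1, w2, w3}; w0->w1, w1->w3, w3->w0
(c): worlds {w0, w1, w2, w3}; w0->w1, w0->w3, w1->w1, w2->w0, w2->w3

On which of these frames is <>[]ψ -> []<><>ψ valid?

Frame correspondent (Sahlqvist): forall x forall y forall z ((xRy & xRz) -> exists w (yRw & z R^2 w)) — i.e. a generalized confluence (Geach) condition.
(a): condition met.
(b): fails — w0Rw1, w0Rw1 but no w with w1Rw and w1R²w.
(c): fails — w0Rw1, w0Rw3 but no w with w1Rw and w3R²w.
Valid on: (a).

(a)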